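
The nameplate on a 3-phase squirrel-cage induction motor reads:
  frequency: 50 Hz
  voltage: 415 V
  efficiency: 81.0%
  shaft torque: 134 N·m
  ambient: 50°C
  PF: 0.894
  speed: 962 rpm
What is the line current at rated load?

25.9 A

ω = 2π×962/60 = 100.7 rad/s; P_out = τω = 134 × 100.7 = 13494 W
P_in = P_out / η = 13494 / 0.810 = 16659 W
I_L = P_in / (√3·V_L·cosφ) = 16659 / (1.732 × 415 × 0.894) = 25.9 A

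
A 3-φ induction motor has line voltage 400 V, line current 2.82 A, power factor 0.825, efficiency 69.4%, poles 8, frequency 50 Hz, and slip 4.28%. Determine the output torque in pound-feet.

11 lb·ft

P_in = √3·V·I·cosφ = 1.732 × 400 × 2.82 × 0.825 = 1612 W
P_out = η·P_in = 0.694 × 1612 = 1119 W
n_s = 120×50/8 = 750 rpm; n = 750×(1−0.0428) = 718 rpm
ω = 2π×718/60 = 75.19 rad/s
τ = P_out/ω = 1119/75.19 = 14.88 N·m
In lb·ft: 14.88/1.356 = 11 lb·ft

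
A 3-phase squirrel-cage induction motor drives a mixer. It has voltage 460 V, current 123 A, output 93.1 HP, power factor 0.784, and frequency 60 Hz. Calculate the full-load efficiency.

P_out = 93.1 × 746 = 69453 W
P_in = √3·V_L·I_L·cosφ = 1.732 × 460 × 123 × 0.784 = 76829 W
η = P_out / P_in = 69453 / 76829 = 0.904 = 90.4%

90.4 %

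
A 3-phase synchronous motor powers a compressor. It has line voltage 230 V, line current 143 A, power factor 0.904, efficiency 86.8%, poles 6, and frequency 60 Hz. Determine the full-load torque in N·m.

P_in = √3·V·I·cosφ = 1.732 × 230 × 143 × 0.904 = 51497 W
P_out = η·P_in = 0.868 × 51497 = 44699 W
n = n_s = 120×60/6 = 1200 rpm (synchronous)
ω = 2π×1200/60 = 125.7 rad/s
τ = P_out/ω = 44699/125.7 = 356 N·m

356 N·m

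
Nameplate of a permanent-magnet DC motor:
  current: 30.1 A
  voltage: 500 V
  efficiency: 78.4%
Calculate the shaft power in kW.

11.8 kW

P_in = V·I = 500 × 30.1 = 15050 W
P_out = η·P_in = 0.784 × 15050 = 11799 W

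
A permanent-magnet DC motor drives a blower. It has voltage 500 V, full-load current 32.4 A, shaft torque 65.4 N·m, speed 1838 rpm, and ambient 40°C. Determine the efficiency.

ω = 2π × 1838/60 = 192.5 rad/s; P_out = τω = 65.4 × 192.5 = 12590 W
P_in = V·I = 500 × 32.4 = 16200 W
η = P_out / P_in = 12590 / 16200 = 0.777 = 77.7%

77.7 %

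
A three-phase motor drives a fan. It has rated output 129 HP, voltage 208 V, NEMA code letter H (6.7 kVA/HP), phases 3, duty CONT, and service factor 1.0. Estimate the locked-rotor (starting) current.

2400 A

S_LR = 6.7 × 129 = 864.3 kVA
I_LR = S_LR/(√3·V_L) = 864300/(1.732×208) = 2400 A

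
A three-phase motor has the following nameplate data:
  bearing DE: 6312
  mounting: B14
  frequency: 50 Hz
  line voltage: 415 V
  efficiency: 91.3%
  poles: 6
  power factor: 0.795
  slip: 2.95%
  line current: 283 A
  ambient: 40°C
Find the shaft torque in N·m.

1450 N·m

P_in = √3·V·I·cosφ = 1.732 × 415 × 283 × 0.795 = 161715 W
P_out = η·P_in = 0.913 × 161715 = 147646 W
n_s = 120×50/6 = 1000 rpm; n = 1000×(1−0.0295) = 971 rpm
ω = 2π×971/60 = 101.7 rad/s
τ = P_out/ω = 147646/101.7 = 1450 N·m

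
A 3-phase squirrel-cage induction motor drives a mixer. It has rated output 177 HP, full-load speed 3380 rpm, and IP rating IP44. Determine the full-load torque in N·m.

373 N·m

P_out = 177 × 746 = 132042 W
ω = 2π × 3380/60 = 354 rad/s
τ = P_out/ω = 132042/354 = 373 N·m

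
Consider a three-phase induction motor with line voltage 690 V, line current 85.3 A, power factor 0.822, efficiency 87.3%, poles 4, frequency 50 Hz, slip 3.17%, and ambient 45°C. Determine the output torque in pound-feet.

P_in = √3·V·I·cosφ = 1.732 × 690 × 85.3 × 0.822 = 83795 W
P_out = η·P_in = 0.873 × 83795 = 73153 W
n_s = 120×50/4 = 1500 rpm; n = 1500×(1−0.0317) = 1452 rpm
ω = 2π×1452/60 = 152.1 rad/s
τ = P_out/ω = 73153/152.1 = 481 N·m
In lb·ft: 481/1.356 = 355 lb·ft

355 lb·ft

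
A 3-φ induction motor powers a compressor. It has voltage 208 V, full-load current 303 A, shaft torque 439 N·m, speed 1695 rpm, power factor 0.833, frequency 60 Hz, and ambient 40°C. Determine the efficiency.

ω = 2π × 1695/60 = 177.5 rad/s; P_out = τω = 439 × 177.5 = 77923 W
P_in = √3·V_L·I_L·cosφ = 1.732 × 208 × 303 × 0.833 = 90928 W
η = P_out / P_in = 77923 / 90928 = 0.857 = 85.7%

85.7 %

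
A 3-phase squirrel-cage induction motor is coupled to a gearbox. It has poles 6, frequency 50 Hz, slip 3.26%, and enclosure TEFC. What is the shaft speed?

967 rpm

n_s = 120f/p = 120×50/6 = 1000 rpm
n = n_s(1 − s) = 1000 × (1 − 0.0326) = 967 rpm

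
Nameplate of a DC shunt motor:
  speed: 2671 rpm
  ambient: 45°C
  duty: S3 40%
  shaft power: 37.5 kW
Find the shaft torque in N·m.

134 N·m

ω = 2π × 2671/60 = 279.7 rad/s
τ = P/ω = 37500/279.7 = 134 N·m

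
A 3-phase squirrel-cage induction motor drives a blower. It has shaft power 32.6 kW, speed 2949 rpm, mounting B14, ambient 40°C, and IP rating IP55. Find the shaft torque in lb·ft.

ω = 2π × 2949/60 = 308.8 rad/s
τ = P/ω = 32600/308.8 = 105.6 N·m
In lb·ft: 105.6/1.356 = 77.9 lb·ft

77.9 lb·ft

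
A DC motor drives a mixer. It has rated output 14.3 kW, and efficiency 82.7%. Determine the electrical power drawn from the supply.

17.3 kW

P_out = 14300 W
P_in = P_out/η = 14300/0.827 = 17291 W = 17.3 kW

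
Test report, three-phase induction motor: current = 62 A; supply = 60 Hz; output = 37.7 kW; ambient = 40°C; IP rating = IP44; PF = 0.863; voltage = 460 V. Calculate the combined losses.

P_in = √3·V·I·cosφ = 1.732×460×62×0.863 = 42629 W
P_out = 37700 W
Losses = P_in − P_out = 42629 − 37700 = 4929 W

4930 W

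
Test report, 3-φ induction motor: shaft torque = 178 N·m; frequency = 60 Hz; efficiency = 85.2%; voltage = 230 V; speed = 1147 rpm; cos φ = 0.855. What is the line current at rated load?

ω = 2π×1147/60 = 120.1 rad/s; P_out = τω = 178 × 120.1 = 21378 W
P_in = P_out / η = 21378 / 0.852 = 25092 W
I_L = P_in / (√3·V_L·cosφ) = 25092 / (1.732 × 230 × 0.855) = 73.7 A

73.7 A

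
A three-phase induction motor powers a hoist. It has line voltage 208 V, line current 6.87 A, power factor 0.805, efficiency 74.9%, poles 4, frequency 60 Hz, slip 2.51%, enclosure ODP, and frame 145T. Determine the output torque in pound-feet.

5.99 lb·ft

P_in = √3·V·I·cosφ = 1.732 × 208 × 6.87 × 0.805 = 1992 W
P_out = η·P_in = 0.749 × 1992 = 1492 W
n_s = 120×60/4 = 1800 rpm; n = 1800×(1−0.0251) = 1755 rpm
ω = 2π×1755/60 = 183.8 rad/s
τ = P_out/ω = 1492/183.8 = 8.118 N·m
In lb·ft: 8.118/1.356 = 5.99 lb·ft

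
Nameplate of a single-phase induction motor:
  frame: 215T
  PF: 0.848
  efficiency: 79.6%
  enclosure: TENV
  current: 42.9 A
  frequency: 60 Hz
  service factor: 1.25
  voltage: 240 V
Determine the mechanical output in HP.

P_in = V·I·cosφ = 240 × 42.9 × 0.848 = 8731 W
P_out = η·P_in = 0.796 × 8731 = 6950 W
= 6950/746 = 9.32 HP

9.32 HP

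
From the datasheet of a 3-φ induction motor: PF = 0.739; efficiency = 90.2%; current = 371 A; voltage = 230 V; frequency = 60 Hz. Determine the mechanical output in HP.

132 HP

P_in = √3·V·I·cosφ = 1.732 × 230 × 371 × 0.739 = 109218 W
P_out = η·P_in = 0.902 × 109218 = 98515 W
= 98515/746 = 132 HP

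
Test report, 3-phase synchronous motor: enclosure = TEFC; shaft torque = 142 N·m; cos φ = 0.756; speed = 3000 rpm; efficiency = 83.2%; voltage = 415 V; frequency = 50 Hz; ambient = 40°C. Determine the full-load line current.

ω = 2π×3000/60 = 314.2 rad/s; P_out = τω = 142 × 314.2 = 44616 W
P_in = P_out / η = 44616 / 0.832 = 53625 W
I_L = P_in / (√3·V_L·cosφ) = 53625 / (1.732 × 415 × 0.756) = 98.7 A

98.7 A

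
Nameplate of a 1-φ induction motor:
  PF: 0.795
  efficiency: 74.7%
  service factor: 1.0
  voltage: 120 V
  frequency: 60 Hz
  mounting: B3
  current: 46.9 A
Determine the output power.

P_in = V·I·cosφ = 120 × 46.9 × 0.795 = 4474 W
P_out = η·P_in = 0.747 × 4474 = 3342 W

3.34 kW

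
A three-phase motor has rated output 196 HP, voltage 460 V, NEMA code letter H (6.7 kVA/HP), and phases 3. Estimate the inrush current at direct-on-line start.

S_LR = 6.7 × 196 = 1313.2 kVA
I_LR = S_LR/(√3·V_L) = 1313200/(1.732×460) = 1650 A

1650 A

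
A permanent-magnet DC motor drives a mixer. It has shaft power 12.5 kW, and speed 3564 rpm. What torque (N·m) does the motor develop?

33.5 N·m

ω = 2π × 3564/60 = 373.2 rad/s
τ = P/ω = 12500/373.2 = 33.5 N·m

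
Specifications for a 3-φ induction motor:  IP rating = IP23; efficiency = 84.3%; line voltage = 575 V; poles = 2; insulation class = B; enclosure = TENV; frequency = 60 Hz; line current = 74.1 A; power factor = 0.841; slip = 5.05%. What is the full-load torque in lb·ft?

P_in = √3·V·I·cosφ = 1.732 × 575 × 74.1 × 0.841 = 62063 W
P_out = η·P_in = 0.843 × 62063 = 52319 W
n_s = 120×60/2 = 3600 rpm; n = 3600×(1−0.0505) = 3418 rpm
ω = 2π×3418/60 = 357.9 rad/s
τ = P_out/ω = 52319/357.9 = 146.2 N·m
In lb·ft: 146.2/1.356 = 108 lb·ft

108 lb·ft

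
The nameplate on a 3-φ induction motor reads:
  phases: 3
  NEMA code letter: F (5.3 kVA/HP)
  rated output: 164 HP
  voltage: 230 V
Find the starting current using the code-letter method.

2180 A

S_LR = 5.3 × 164 = 869.2 kVA
I_LR = S_LR/(√3·V_L) = 869200/(1.732×230) = 2180 A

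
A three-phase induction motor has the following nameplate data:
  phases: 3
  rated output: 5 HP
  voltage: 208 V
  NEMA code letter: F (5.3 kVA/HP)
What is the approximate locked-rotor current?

S_LR = 5.3 × 5 = 26.5 kVA
I_LR = S_LR/(√3·V_L) = 26500/(1.732×208) = 73.6 A

73.6 A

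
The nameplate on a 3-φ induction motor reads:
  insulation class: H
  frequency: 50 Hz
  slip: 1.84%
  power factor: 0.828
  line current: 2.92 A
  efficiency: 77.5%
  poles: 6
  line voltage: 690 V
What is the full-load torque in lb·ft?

P_in = √3·V·I·cosφ = 1.732 × 690 × 2.92 × 0.828 = 2889 W
P_out = η·P_in = 0.775 × 2889 = 2239 W
n_s = 120×50/6 = 1000 rpm; n = 1000×(1−0.0184) = 982 rpm
ω = 2π×982/60 = 102.8 rad/s
τ = P_out/ω = 2239/102.8 = 21.78 N·m
In lb·ft: 21.78/1.356 = 16.1 lb·ft

16.1 lb·ft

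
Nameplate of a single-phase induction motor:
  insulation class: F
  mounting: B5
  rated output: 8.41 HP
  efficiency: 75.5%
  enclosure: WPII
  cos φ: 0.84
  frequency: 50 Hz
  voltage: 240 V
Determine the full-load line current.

P_out = 8.41 × 746 = 6274 W
P_in = P_out / η = 6274 / 0.755 = 8310 W
I = P_in / (V·cosφ) = 8310 / (240 × 0.84) = 41.2 A

41.2 A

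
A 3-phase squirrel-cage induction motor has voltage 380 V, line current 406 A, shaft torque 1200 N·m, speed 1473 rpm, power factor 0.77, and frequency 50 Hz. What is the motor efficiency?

90.0 %

ω = 2π × 1473/60 = 154.3 rad/s; P_out = τω = 1200 × 154.3 = 185160 W
P_in = √3·V_L·I_L·cosφ = 1.732 × 380 × 406 × 0.77 = 205754 W
η = P_out / P_in = 185160 / 205754 = 0.900 = 90.0%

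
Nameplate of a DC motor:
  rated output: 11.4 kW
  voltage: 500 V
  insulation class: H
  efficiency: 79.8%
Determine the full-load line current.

P_out = 11.4 kW = 11400 W
P_in = P_out / η = 11400 / 0.798 = 14286 W
I = P_in / V = 14286 / 500 = 28.6 A

28.6 A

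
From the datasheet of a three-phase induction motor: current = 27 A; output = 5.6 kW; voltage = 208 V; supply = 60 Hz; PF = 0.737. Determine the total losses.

P_in = √3·V·I·cosφ = 1.732×208×27×0.737 = 7169 W
P_out = 5600 W
Losses = P_in − P_out = 7169 − 5600 = 1569 W

1570 W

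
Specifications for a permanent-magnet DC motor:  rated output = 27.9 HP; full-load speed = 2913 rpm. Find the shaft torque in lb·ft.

50.3 lb·ft

P_out = 27.9 × 746 = 20813 W
ω = 2π × 2913/60 = 305 rad/s
τ = P_out/ω = 20813/305 = 68.24 N·m
In lb·ft: 68.24/1.356 = 50.3 lb·ft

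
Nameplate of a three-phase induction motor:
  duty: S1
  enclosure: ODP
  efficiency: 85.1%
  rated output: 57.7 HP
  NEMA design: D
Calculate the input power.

P_out = 57.7 × 746 = 43044 W
P_in = P_out/η = 43044/0.851 = 50580 W = 50.6 kW

50.6 kW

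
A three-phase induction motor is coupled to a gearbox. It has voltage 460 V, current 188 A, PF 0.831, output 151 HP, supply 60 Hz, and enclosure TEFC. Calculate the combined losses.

11800 W

P_in = √3·V·I·cosφ = 1.732×460×188×0.831 = 124470 W
P_out = 151×746 = 112646 W
Losses = P_in − P_out = 124470 − 112646 = 11824 W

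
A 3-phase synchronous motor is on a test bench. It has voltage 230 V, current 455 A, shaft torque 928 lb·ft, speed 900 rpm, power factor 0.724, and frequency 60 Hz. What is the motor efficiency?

90.4 %

τ = 928 lb·ft × 1.356 = 1258 N·m
ω = 2π × 900/60 = 94.25 rad/s; P_out = τω = 1258 × 94.25 = 118567 W
P_in = √3·V_L·I_L·cosφ = 1.732 × 230 × 455 × 0.724 = 131228 W
η = P_out / P_in = 118567 / 131228 = 0.904 = 90.4%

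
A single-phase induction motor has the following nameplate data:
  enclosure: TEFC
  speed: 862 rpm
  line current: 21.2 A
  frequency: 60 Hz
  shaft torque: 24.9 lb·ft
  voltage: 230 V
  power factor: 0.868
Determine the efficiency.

72.0 %

τ = 24.9 lb·ft × 1.356 = 33.76 N·m
ω = 2π × 862/60 = 90.27 rad/s; P_out = τω = 33.76 × 90.27 = 3048 W
P_in = V·I·cosφ = 230 × 21.2 × 0.868 = 4232 W
η = P_out / P_in = 3048 / 4232 = 0.720 = 72.0%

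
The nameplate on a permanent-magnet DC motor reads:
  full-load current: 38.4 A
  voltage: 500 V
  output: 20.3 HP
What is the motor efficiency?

78.9 %

P_out = 20.3 × 746 = 15144 W
P_in = V·I = 500 × 38.4 = 19200 W
η = P_out / P_in = 15144 / 19200 = 0.789 = 78.9%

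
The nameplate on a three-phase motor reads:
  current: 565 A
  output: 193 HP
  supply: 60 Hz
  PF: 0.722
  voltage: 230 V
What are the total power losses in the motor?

P_in = √3·V·I·cosφ = 1.732×230×565×0.722 = 162503 W
P_out = 193×746 = 143978 W
Losses = P_in − P_out = 162503 − 143978 = 18525 W

18500 W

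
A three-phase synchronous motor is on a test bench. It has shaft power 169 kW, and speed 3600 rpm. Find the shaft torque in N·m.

ω = 2π × 3600/60 = 377 rad/s
τ = P/ω = 169000/377 = 448 N·m

448 N·m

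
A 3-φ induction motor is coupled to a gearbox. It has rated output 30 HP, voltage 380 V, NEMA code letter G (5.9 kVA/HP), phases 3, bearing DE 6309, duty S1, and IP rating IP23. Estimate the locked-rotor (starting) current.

S_LR = 5.9 × 30 = 177 kVA
I_LR = S_LR/(√3·V_L) = 177000/(1.732×380) = 269 A

269 A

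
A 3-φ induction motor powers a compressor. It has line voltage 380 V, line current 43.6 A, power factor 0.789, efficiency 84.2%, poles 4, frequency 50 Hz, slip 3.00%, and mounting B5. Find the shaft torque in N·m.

125 N·m

P_in = √3·V·I·cosφ = 1.732 × 380 × 43.6 × 0.789 = 22641 W
P_out = η·P_in = 0.842 × 22641 = 19064 W
n_s = 120×50/4 = 1500 rpm; n = 1500×(1−0.03) = 1455 rpm
ω = 2π×1455/60 = 152.4 rad/s
τ = P_out/ω = 19064/152.4 = 125 N·m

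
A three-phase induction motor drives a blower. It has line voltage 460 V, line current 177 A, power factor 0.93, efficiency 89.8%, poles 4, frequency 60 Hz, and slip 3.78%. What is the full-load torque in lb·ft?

P_in = √3·V·I·cosφ = 1.732 × 460 × 177 × 0.93 = 131148 W
P_out = η·P_in = 0.898 × 131148 = 117771 W
n_s = 120×60/4 = 1800 rpm; n = 1800×(1−0.0378) = 1732 rpm
ω = 2π×1732/60 = 181.4 rad/s
τ = P_out/ω = 117771/181.4 = 649.2 N·m
In lb·ft: 649.2/1.356 = 479 lb·ft

479 lb·ft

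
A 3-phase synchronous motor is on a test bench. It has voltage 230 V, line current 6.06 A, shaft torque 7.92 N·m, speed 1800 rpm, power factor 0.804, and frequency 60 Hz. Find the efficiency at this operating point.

76.9 %

ω = 2π × 1800/60 = 188.5 rad/s; P_out = τω = 7.92 × 188.5 = 1493 W
P_in = √3·V_L·I_L·cosφ = 1.732 × 230 × 6.06 × 0.804 = 1941 W
η = P_out / P_in = 1493 / 1941 = 0.769 = 76.9%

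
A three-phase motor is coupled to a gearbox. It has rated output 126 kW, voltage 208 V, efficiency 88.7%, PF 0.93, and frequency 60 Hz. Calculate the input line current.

P_out = 126 kW = 126000 W
P_in = P_out / η = 126000 / 0.887 = 142052 W
I_L = P_in / (√3·V_L·cosφ) = 142052 / (1.732 × 208 × 0.93) = 424 A

424 A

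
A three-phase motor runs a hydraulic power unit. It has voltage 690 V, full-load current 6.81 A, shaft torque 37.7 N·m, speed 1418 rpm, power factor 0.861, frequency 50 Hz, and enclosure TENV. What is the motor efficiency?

ω = 2π × 1418/60 = 148.5 rad/s; P_out = τω = 37.7 × 148.5 = 5598 W
P_in = √3·V_L·I_L·cosφ = 1.732 × 690 × 6.81 × 0.861 = 7007 W
η = P_out / P_in = 5598 / 7007 = 0.799 = 79.9%

79.9 %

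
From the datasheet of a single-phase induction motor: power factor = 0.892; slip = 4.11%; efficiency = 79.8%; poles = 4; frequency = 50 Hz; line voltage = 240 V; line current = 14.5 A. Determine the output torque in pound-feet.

P_in = V·I·cosφ = 240 × 14.5 × 0.892 = 3104 W
P_out = η·P_in = 0.798 × 3104 = 2477 W
n_s = 120×50/4 = 1500 rpm; n = 1500×(1−0.0411) = 1438 rpm
ω = 2π×1438/60 = 150.6 rad/s
τ = P_out/ω = 2477/150.6 = 16.45 N·m
In lb·ft: 16.45/1.356 = 12.1 lb·ft

12.1 lb·ft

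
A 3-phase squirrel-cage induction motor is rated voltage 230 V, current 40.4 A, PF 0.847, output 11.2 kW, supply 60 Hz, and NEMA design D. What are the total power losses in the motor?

2430 W

P_in = √3·V·I·cosφ = 1.732×230×40.4×0.847 = 13631 W
P_out = 11200 W
Losses = P_in − P_out = 13631 − 11200 = 2431 W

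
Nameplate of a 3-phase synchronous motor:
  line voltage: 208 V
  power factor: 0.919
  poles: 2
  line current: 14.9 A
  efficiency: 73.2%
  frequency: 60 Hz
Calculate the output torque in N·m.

P_in = √3·V·I·cosφ = 1.732 × 208 × 14.9 × 0.919 = 4933 W
P_out = η·P_in = 0.732 × 4933 = 3611 W
n = n_s = 120×60/2 = 3600 rpm (synchronous)
ω = 2π×3600/60 = 377 rad/s
τ = P_out/ω = 3611/377 = 9.58 N·m

9.58 N·m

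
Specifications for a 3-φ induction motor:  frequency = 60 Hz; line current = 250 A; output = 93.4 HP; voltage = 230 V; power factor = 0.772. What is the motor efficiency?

P_out = 93.4 × 746 = 69676 W
P_in = √3·V_L·I_L·cosφ = 1.732 × 230 × 250 × 0.772 = 76883 W
η = P_out / P_in = 69676 / 76883 = 0.906 = 90.6%

90.6 %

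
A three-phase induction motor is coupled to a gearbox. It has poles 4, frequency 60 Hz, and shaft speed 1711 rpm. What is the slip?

4.94 %

n_s = 120f/p = 120×60/4 = 1800 rpm
s = (n_s − n)/n_s = (1800 − 1711)/1800 = 0.0494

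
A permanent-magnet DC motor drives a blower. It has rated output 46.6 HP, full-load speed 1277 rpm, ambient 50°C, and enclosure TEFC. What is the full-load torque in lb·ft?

P_out = 46.6 × 746 = 34764 W
ω = 2π × 1277/60 = 133.7 rad/s
τ = P_out/ω = 34764/133.7 = 260 N·m
In lb·ft: 260/1.356 = 192 lb·ft

192 lb·ft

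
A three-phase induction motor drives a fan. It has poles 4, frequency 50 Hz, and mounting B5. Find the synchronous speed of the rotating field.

n_s = 120f/p = 120×50/4 = 1500 rpm

1500 rpm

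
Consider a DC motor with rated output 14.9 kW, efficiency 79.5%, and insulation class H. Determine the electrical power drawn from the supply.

18.7 kW

P_out = 14900 W
P_in = P_out/η = 14900/0.795 = 18742 W = 18.7 kW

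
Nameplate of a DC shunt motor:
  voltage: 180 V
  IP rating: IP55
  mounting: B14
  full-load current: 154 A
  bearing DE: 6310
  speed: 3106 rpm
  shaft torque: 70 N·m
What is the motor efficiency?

82.1 %

ω = 2π × 3106/60 = 325.3 rad/s; P_out = τω = 70 × 325.3 = 22771 W
P_in = V·I = 180 × 154 = 27720 W
η = P_out / P_in = 22771 / 27720 = 0.821 = 82.1%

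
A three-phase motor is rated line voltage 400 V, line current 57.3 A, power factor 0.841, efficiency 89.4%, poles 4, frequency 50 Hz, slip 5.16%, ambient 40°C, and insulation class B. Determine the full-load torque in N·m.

200 N·m

P_in = √3·V·I·cosφ = 1.732 × 400 × 57.3 × 0.841 = 33386 W
P_out = η·P_in = 0.894 × 33386 = 29847 W
n_s = 120×50/4 = 1500 rpm; n = 1500×(1−0.0516) = 1423 rpm
ω = 2π×1423/60 = 149 rad/s
τ = P_out/ω = 29847/149 = 200 N·m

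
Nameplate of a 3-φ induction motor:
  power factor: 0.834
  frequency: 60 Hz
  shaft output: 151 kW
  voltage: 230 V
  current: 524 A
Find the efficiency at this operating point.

86.7 %

P_out = 151 kW = 151000 W
P_in = √3·V_L·I_L·cosφ = 1.732 × 230 × 524 × 0.834 = 174090 W
η = P_out / P_in = 151000 / 174090 = 0.867 = 86.7%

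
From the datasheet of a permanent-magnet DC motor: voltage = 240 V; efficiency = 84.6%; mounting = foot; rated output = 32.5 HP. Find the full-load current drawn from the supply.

P_out = 32.5 × 746 = 24245 W
P_in = P_out / η = 24245 / 0.846 = 28658 W
I = P_in / V = 28658 / 240 = 119 A

119 A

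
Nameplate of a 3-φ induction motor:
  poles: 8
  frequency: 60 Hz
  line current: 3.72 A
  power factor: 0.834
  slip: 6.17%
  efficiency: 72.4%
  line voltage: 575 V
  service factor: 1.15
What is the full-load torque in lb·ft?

P_in = √3·V·I·cosφ = 1.732 × 575 × 3.72 × 0.834 = 3090 W
P_out = η·P_in = 0.724 × 3090 = 2237 W
n_s = 120×60/8 = 900 rpm; n = 900×(1−0.0617) = 844 rpm
ω = 2π×844/60 = 88.38 rad/s
τ = P_out/ω = 2237/88.38 = 25.31 N·m
In lb·ft: 25.31/1.356 = 18.7 lb·ft

18.7 lb·ft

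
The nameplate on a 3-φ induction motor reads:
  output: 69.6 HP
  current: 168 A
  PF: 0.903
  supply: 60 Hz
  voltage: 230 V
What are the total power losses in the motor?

8510 W

P_in = √3·V·I·cosφ = 1.732×230×168×0.903 = 60433 W
P_out = 69.6×746 = 51922 W
Losses = P_in − P_out = 60433 − 51922 = 8511 W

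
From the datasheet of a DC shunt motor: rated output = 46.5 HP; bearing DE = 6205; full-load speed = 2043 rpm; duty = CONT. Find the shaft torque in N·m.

P_out = 46.5 × 746 = 34689 W
ω = 2π × 2043/60 = 213.9 rad/s
τ = P_out/ω = 34689/213.9 = 162 N·m

162 N·m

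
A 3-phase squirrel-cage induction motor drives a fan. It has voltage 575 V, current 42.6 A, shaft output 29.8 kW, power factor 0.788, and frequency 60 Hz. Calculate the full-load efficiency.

89.1 %

P_out = 29.8 kW = 29800 W
P_in = √3·V_L·I_L·cosφ = 1.732 × 575 × 42.6 × 0.788 = 33431 W
η = P_out / P_in = 29800 / 33431 = 0.891 = 89.1%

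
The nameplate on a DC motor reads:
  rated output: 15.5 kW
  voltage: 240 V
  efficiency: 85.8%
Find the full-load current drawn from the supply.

75.3 A

P_out = 15.5 kW = 15500 W
P_in = P_out / η = 15500 / 0.858 = 18065 W
I = P_in / V = 18065 / 240 = 75.3 A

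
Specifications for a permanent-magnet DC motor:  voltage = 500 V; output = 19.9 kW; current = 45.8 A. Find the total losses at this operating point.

3 kW

P_in = V·I = 500×45.8 = 22900 W
P_out = 19900 W
Losses = P_in − P_out = 22900 − 19900 = 3000 W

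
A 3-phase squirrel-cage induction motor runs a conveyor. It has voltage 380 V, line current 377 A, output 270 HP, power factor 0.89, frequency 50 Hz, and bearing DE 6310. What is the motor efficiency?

91.2 %

P_out = 270 × 746 = 201420 W
P_in = √3·V_L·I_L·cosφ = 1.732 × 380 × 377 × 0.89 = 220832 W
η = P_out / P_in = 201420 / 220832 = 0.912 = 91.2%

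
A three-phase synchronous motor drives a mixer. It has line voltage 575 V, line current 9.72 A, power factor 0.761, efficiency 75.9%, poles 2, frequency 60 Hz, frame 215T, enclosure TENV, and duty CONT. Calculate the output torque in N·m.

14.8 N·m

P_in = √3·V·I·cosφ = 1.732 × 575 × 9.72 × 0.761 = 7367 W
P_out = η·P_in = 0.759 × 7367 = 5592 W
n = n_s = 120×60/2 = 3600 rpm (synchronous)
ω = 2π×3600/60 = 377 rad/s
τ = P_out/ω = 5592/377 = 14.8 N·m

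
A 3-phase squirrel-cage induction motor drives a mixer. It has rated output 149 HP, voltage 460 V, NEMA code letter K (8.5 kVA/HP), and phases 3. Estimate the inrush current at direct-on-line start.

1590 A

S_LR = 8.5 × 149 = 1266.5 kVA
I_LR = S_LR/(√3·V_L) = 1266500/(1.732×460) = 1590 A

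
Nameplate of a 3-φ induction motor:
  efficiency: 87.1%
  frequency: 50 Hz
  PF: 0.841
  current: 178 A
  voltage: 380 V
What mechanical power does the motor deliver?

85.8 kW

P_in = √3·V·I·cosφ = 1.732 × 380 × 178 × 0.841 = 98525 W
P_out = η·P_in = 0.871 × 98525 = 85815 W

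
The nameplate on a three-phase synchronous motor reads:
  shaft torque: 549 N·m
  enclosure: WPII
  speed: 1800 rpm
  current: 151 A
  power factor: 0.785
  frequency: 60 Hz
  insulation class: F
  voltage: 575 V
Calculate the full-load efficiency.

87.7 %

ω = 2π × 1800/60 = 188.5 rad/s; P_out = τω = 549 × 188.5 = 103487 W
P_in = √3·V_L·I_L·cosφ = 1.732 × 575 × 151 × 0.785 = 118049 W
η = P_out / P_in = 103487 / 118049 = 0.877 = 87.7%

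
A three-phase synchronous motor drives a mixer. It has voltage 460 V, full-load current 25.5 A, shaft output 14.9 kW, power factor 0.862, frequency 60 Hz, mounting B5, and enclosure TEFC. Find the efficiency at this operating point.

85.1 %

P_out = 14.9 kW = 14900 W
P_in = √3·V_L·I_L·cosφ = 1.732 × 460 × 25.5 × 0.862 = 17513 W
η = P_out / P_in = 14900 / 17513 = 0.851 = 85.1%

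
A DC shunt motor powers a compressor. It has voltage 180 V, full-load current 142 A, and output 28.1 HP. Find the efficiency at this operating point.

82.0 %

P_out = 28.1 × 746 = 20963 W
P_in = V·I = 180 × 142 = 25560 W
η = P_out / P_in = 20963 / 25560 = 0.820 = 82.0%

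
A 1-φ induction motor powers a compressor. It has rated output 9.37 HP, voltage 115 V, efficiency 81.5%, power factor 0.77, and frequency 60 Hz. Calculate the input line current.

P_out = 9.37 × 746 = 6990 W
P_in = P_out / η = 6990 / 0.815 = 8577 W
I = P_in / (V·cosφ) = 8577 / (115 × 0.77) = 96.9 A

96.9 A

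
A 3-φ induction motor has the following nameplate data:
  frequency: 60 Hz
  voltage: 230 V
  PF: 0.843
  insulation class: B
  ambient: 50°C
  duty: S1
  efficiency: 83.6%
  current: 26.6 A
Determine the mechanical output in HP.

10 HP

P_in = √3·V·I·cosφ = 1.732 × 230 × 26.6 × 0.843 = 8933 W
P_out = η·P_in = 0.836 × 8933 = 7468 W
= 7468/746 = 10 HP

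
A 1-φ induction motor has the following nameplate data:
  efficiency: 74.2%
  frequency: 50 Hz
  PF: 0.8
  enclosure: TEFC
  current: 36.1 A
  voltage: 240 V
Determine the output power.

P_in = V·I·cosφ = 240 × 36.1 × 0.8 = 6931 W
P_out = η·P_in = 0.742 × 6931 = 5143 W

5.14 kW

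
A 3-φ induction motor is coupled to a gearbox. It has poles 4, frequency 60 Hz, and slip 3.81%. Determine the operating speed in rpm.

1731 rpm

n_s = 120f/p = 120×60/4 = 1800 rpm
n = n_s(1 − s) = 1800 × (1 − 0.0381) = 1731 rpm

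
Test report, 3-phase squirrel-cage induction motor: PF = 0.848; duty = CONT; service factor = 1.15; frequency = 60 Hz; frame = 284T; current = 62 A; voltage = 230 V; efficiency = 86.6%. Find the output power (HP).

P_in = √3·V·I·cosφ = 1.732 × 230 × 62 × 0.848 = 20944 W
P_out = η·P_in = 0.866 × 20944 = 18138 W
= 18138/746 = 24.3 HP

24.3 HP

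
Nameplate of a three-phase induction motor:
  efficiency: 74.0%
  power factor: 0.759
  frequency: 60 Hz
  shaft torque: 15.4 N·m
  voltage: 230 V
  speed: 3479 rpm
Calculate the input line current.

25.1 A

ω = 2π×3479/60 = 364.3 rad/s; P_out = τω = 15.4 × 364.3 = 5610 W
P_in = P_out / η = 5610 / 0.740 = 7581 W
I_L = P_in / (√3·V_L·cosφ) = 7581 / (1.732 × 230 × 0.759) = 25.1 A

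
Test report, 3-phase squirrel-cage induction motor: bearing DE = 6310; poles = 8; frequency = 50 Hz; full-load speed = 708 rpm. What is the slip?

n_s = 120f/p = 120×50/8 = 750 rpm
s = (n_s − n)/n_s = (750 − 708)/750 = 0.0560

5.60 %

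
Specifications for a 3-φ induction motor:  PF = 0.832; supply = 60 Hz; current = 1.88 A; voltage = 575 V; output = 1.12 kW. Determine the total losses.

P_in = √3·V·I·cosφ = 1.732×575×1.88×0.832 = 1558 W
P_out = 1120 W
Losses = P_in − P_out = 1558 − 1120 = 438 W

438 W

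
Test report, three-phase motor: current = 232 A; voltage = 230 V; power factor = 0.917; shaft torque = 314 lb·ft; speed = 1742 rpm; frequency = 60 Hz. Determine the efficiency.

τ = 314 lb·ft × 1.356 = 425.8 N·m
ω = 2π × 1742/60 = 182.4 rad/s; P_out = τω = 425.8 × 182.4 = 77666 W
P_in = √3·V_L·I_L·cosφ = 1.732 × 230 × 232 × 0.917 = 84749 W
η = P_out / P_in = 77666 / 84749 = 0.916 = 91.6%

91.6 %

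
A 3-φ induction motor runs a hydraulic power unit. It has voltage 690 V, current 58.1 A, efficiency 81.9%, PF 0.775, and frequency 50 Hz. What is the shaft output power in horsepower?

P_in = √3·V·I·cosφ = 1.732 × 690 × 58.1 × 0.775 = 53811 W
P_out = η·P_in = 0.819 × 53811 = 44071 W
= 44071/746 = 59.1 HP

59.1 HP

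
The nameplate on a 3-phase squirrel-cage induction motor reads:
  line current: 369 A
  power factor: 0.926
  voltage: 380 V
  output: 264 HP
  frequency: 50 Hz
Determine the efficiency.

P_out = 264 × 746 = 196944 W
P_in = √3·V_L·I_L·cosφ = 1.732 × 380 × 369 × 0.926 = 224889 W
η = P_out / P_in = 196944 / 224889 = 0.876 = 87.6%

87.6 %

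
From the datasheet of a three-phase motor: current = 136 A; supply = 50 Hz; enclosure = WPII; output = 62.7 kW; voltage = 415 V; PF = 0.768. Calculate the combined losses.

12.4 kW

P_in = √3·V·I·cosφ = 1.732×415×136×0.768 = 75075 W
P_out = 62700 W
Losses = P_in − P_out = 75075 − 62700 = 12375 W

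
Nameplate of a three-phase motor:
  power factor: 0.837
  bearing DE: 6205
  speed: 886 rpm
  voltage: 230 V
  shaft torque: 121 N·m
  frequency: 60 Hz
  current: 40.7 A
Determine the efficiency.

82.7 %

ω = 2π × 886/60 = 92.78 rad/s; P_out = τω = 121 × 92.78 = 11226 W
P_in = √3·V_L·I_L·cosφ = 1.732 × 230 × 40.7 × 0.837 = 13570 W
η = P_out / P_in = 11226 / 13570 = 0.827 = 82.7%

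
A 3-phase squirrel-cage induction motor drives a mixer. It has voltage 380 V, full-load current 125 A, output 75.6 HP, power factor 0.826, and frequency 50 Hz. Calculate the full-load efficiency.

83.0 %

P_out = 75.6 × 746 = 56398 W
P_in = √3·V_L·I_L·cosφ = 1.732 × 380 × 125 × 0.826 = 67955 W
η = P_out / P_in = 56398 / 67955 = 0.830 = 83.0%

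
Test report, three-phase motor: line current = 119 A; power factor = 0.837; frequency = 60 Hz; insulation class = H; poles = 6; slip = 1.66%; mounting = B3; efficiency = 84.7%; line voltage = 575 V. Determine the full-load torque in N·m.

680 N·m

P_in = √3·V·I·cosφ = 1.732 × 575 × 119 × 0.837 = 99195 W
P_out = η·P_in = 0.847 × 99195 = 84018 W
n_s = 120×60/6 = 1200 rpm; n = 1200×(1−0.0166) = 1180 rpm
ω = 2π×1180/60 = 123.6 rad/s
τ = P_out/ω = 84018/123.6 = 680 N·m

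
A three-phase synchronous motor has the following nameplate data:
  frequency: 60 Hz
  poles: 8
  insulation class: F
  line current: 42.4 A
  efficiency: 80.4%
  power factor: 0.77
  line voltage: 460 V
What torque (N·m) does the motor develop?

222 N·m

P_in = √3·V·I·cosφ = 1.732 × 460 × 42.4 × 0.77 = 26011 W
P_out = η·P_in = 0.804 × 26011 = 20913 W
n = n_s = 120×60/8 = 900 rpm (synchronous)
ω = 2π×900/60 = 94.25 rad/s
τ = P_out/ω = 20913/94.25 = 222 N·m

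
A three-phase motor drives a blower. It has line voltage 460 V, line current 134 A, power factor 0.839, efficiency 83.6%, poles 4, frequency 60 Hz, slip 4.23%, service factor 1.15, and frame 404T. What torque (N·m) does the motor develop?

P_in = √3·V·I·cosφ = 1.732 × 460 × 134 × 0.839 = 89572 W
P_out = η·P_in = 0.836 × 89572 = 74882 W
n_s = 120×60/4 = 1800 rpm; n = 1800×(1−0.0423) = 1724 rpm
ω = 2π×1724/60 = 180.5 rad/s
τ = P_out/ω = 74882/180.5 = 415 N·m

415 N·m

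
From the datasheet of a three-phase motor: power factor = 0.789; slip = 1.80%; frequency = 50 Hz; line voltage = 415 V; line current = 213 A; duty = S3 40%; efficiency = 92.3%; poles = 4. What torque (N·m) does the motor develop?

723 N·m

P_in = √3·V·I·cosφ = 1.732 × 415 × 213 × 0.789 = 120796 W
P_out = η·P_in = 0.923 × 120796 = 111495 W
n_s = 120×50/4 = 1500 rpm; n = 1500×(1−0.018) = 1473 rpm
ω = 2π×1473/60 = 154.3 rad/s
τ = P_out/ω = 111495/154.3 = 723 N·m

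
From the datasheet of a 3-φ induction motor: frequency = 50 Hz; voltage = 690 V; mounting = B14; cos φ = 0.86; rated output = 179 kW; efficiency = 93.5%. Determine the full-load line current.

186 A

P_out = 179 kW = 179000 W
P_in = P_out / η = 179000 / 0.935 = 191444 W
I_L = P_in / (√3·V_L·cosφ) = 191444 / (1.732 × 690 × 0.86) = 186 A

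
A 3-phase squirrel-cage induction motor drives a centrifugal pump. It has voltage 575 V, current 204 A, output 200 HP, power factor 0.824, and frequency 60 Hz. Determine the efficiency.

89.1 %

P_out = 200 × 746 = 149200 W
P_in = √3·V_L·I_L·cosφ = 1.732 × 575 × 204 × 0.824 = 167407 W
η = P_out / P_in = 149200 / 167407 = 0.891 = 89.1%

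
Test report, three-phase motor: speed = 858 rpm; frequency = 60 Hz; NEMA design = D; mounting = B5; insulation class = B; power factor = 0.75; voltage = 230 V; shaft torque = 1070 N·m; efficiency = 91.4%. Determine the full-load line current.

352 A

ω = 2π×858/60 = 89.85 rad/s; P_out = τω = 1070 × 89.85 = 96140 W
P_in = P_out / η = 96140 / 0.914 = 105186 W
I_L = P_in / (√3·V_L·cosφ) = 105186 / (1.732 × 230 × 0.75) = 352 A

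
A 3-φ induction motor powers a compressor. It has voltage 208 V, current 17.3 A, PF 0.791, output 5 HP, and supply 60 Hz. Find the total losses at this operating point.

1200 W

P_in = √3·V·I·cosφ = 1.732×208×17.3×0.791 = 4930 W
P_out = 5×746 = 3730 W
Losses = P_in − P_out = 4930 − 3730 = 1200 W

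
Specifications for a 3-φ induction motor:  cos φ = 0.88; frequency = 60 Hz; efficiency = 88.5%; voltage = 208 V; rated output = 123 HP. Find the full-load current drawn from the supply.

327 A

P_out = 123 × 746 = 91758 W
P_in = P_out / η = 91758 / 0.885 = 103681 W
I_L = P_in / (√3·V_L·cosφ) = 103681 / (1.732 × 208 × 0.88) = 327 A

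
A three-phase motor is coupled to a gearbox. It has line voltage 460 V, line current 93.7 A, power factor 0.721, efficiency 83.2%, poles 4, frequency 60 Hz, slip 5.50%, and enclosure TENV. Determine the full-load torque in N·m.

251 N·m

P_in = √3·V·I·cosφ = 1.732 × 460 × 93.7 × 0.721 = 53825 W
P_out = η·P_in = 0.832 × 53825 = 44782 W
n_s = 120×60/4 = 1800 rpm; n = 1800×(1−0.055) = 1701 rpm
ω = 2π×1701/60 = 178.1 rad/s
τ = P_out/ω = 44782/178.1 = 251 N·m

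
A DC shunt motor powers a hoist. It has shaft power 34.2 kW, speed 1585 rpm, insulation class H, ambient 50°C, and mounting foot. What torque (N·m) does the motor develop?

ω = 2π × 1585/60 = 166 rad/s
τ = P/ω = 34200/166 = 206 N·m

206 N·m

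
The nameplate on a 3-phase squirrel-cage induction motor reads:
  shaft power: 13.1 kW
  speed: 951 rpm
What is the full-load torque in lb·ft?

97 lb·ft

ω = 2π × 951/60 = 99.59 rad/s
τ = P/ω = 13100/99.59 = 131.5 N·m
In lb·ft: 131.5/1.356 = 97 lb·ft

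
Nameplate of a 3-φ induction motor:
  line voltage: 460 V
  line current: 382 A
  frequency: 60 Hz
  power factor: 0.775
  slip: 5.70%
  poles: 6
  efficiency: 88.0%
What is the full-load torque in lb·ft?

P_in = √3·V·I·cosφ = 1.732 × 460 × 382 × 0.775 = 235869 W
P_out = η·P_in = 0.88 × 235869 = 207565 W
n_s = 120×60/6 = 1200 rpm; n = 1200×(1−0.057) = 1132 rpm
ω = 2π×1132/60 = 118.5 rad/s
τ = P_out/ω = 207565/118.5 = 1752 N·m
In lb·ft: 1752/1.356 = 1290 lb·ft

1290 lb·ft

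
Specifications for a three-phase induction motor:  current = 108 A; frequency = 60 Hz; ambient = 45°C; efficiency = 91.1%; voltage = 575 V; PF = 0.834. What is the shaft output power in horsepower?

110 HP

P_in = √3·V·I·cosφ = 1.732 × 575 × 108 × 0.834 = 89703 W
P_out = η·P_in = 0.911 × 89703 = 81719 W
= 81719/746 = 110 HP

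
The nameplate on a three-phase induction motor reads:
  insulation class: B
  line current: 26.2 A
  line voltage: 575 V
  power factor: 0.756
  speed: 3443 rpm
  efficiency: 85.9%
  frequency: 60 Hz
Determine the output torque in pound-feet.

P_in = √3·V·I·cosφ = 1.732 × 575 × 26.2 × 0.756 = 19726 W
P_out = η·P_in = 0.859 × 19726 = 16945 W
n = 3443 rpm
ω = 2π×3443/60 = 360.6 rad/s
τ = P_out/ω = 16945/360.6 = 46.99 N·m
In lb·ft: 46.99/1.356 = 34.7 lb·ft

34.7 lb·ft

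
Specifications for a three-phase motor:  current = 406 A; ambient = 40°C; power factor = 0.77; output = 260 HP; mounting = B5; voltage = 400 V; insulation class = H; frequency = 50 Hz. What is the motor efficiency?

P_out = 260 × 746 = 193960 W
P_in = √3·V_L·I_L·cosφ = 1.732 × 400 × 406 × 0.77 = 216583 W
η = P_out / P_in = 193960 / 216583 = 0.896 = 89.6%

89.6 %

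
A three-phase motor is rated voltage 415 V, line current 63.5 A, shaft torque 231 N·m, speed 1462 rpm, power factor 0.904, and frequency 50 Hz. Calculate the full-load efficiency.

ω = 2π × 1462/60 = 153.1 rad/s; P_out = τω = 231 × 153.1 = 35366 W
P_in = √3·V_L·I_L·cosφ = 1.732 × 415 × 63.5 × 0.904 = 41261 W
η = P_out / P_in = 35366 / 41261 = 0.857 = 85.7%

85.7 %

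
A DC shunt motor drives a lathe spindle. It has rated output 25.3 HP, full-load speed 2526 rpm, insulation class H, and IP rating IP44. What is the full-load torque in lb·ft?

52.6 lb·ft

P_out = 25.3 × 746 = 18874 W
ω = 2π × 2526/60 = 264.5 rad/s
τ = P_out/ω = 18874/264.5 = 71.36 N·m
In lb·ft: 71.36/1.356 = 52.6 lb·ft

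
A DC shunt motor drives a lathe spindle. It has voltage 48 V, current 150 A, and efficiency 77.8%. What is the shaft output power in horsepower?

7.51 HP

P_in = V·I = 48 × 150 = 7200 W
P_out = η·P_in = 0.778 × 7200 = 5602 W
= 5602/746 = 7.51 HP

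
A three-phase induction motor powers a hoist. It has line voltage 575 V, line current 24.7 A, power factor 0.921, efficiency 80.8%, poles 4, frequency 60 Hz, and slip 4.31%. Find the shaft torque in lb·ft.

74.9 lb·ft

P_in = √3·V·I·cosφ = 1.732 × 575 × 24.7 × 0.921 = 22655 W
P_out = η·P_in = 0.808 × 22655 = 18305 W
n_s = 120×60/4 = 1800 rpm; n = 1800×(1−0.0431) = 1722 rpm
ω = 2π×1722/60 = 180.3 rad/s
τ = P_out/ω = 18305/180.3 = 101.5 N·m
In lb·ft: 101.5/1.356 = 74.9 lb·ft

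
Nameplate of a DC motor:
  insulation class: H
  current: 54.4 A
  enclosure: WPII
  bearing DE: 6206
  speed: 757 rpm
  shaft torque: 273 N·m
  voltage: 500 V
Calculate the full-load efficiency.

ω = 2π × 757/60 = 79.27 rad/s; P_out = τω = 273 × 79.27 = 21641 W
P_in = V·I = 500 × 54.4 = 27200 W
η = P_out / P_in = 21641 / 27200 = 0.796 = 79.6%

79.6 %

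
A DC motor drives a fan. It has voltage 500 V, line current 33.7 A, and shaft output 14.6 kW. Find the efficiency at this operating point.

86.6 %

P_out = 14.6 kW = 14600 W
P_in = V·I = 500 × 33.7 = 16850 W
η = P_out / P_in = 14600 / 16850 = 0.866 = 86.6%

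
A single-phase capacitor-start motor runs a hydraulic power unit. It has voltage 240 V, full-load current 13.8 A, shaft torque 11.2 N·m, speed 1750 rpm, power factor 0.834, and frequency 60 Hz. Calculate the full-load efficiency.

ω = 2π × 1750/60 = 183.3 rad/s; P_out = τω = 11.2 × 183.3 = 2053 W
P_in = V·I·cosφ = 240 × 13.8 × 0.834 = 2762 W
η = P_out / P_in = 2053 / 2762 = 0.743 = 74.3%

74.3 %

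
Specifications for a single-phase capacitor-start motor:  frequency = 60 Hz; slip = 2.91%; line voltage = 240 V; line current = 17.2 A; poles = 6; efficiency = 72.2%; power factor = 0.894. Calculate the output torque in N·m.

21.8 N·m

P_in = V·I·cosφ = 240 × 17.2 × 0.894 = 3690 W
P_out = η·P_in = 0.722 × 3690 = 2664 W
n_s = 120×60/6 = 1200 rpm; n = 1200×(1−0.0291) = 1165 rpm
ω = 2π×1165/60 = 122 rad/s
τ = P_out/ω = 2664/122 = 21.8 N·m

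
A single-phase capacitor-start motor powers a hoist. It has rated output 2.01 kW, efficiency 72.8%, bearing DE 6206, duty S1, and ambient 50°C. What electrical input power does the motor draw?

2.76 kW

P_out = 2010 W
P_in = P_out/η = 2010/0.728 = 2761 W = 2.76 kW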